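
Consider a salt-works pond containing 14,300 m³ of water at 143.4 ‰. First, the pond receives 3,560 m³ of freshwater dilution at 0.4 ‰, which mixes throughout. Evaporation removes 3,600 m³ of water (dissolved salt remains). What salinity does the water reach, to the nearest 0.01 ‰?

After mixing: salt = 14,300×143.4 + 3,560×0.4 = 2,052,044; volume = 17,860 m³
After evaporation: salt unchanged = 2,052,044; volume = 17,860 − 3,600 = 14,260 m³
S = 2,052,044 / 14,260 = 143.9021 ‰

143.90 ‰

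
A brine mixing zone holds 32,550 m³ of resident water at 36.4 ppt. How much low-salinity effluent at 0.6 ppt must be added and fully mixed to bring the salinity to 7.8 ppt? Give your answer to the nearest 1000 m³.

129000 m³

Salt balance: 32,550×36.4 + V×0.6 = (32,550+V)×7.8
1,184,820 + 0.6V = 253,890 + 7.8V
930,930 = 7.2V
V = 129,295.83 m³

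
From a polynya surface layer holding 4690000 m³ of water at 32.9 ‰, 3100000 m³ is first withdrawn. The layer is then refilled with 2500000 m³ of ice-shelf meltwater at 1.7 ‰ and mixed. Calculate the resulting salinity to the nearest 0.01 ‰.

Remaining after removal: 1,590,000 m³ at 32.9 ‰ (salt = 52,311,000)
After addition: salt = 52,311,000 + 2,500,000×1.7 = 56,561,000; volume = 4,090,000 m³
S = 56,561,000 / 4,090,000 = 13.8291 ‰

13.83 ‰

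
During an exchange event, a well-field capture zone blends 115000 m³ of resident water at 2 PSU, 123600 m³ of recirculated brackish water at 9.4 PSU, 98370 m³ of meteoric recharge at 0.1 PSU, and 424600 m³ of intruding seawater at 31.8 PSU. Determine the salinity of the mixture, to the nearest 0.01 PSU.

19.57 PSU

By conservation of dissolved salt,
salt = 115,000×2 + 123,600×9.4 + 98,370×0.1 + 424,600×31.8 = 230,000 + 1,161,840 + 9,837 + 13,502,280 = 14,903,957
volume = 115,000 + 123,600 + 98,370 + 424,600 = 761,570 m³
S = 14,903,957 / 761,570 = 19.57 PSU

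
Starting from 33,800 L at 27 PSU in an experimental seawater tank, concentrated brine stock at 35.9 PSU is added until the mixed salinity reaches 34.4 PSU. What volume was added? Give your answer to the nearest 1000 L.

167000 L

Salt balance: 33,800×27 + V×35.9 = (33,800+V)×34.4
912,600 + 35.9V = 1,162,720 + 34.4V
250,120 = 1.5V
V = 166,746.67 L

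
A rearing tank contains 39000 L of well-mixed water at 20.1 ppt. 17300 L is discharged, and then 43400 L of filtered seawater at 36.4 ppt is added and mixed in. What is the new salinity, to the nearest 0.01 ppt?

30.97 ppt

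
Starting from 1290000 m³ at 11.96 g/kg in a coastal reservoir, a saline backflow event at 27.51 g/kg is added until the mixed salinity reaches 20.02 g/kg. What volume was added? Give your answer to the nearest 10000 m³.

1390000 m³

Salt balance: 1,290,000×11.96 + V×27.51 = (1,290,000+V)×20.02
15,428,400 + 27.51V = 25,825,800 + 20.02V
10,397,400 = 7.49V
V = 1,388,170.89 m³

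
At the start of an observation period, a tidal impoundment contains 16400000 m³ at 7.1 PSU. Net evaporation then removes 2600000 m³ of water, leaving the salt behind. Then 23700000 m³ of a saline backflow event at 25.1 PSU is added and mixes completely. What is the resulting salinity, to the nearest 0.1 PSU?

After evaporation: salt = 16,400,000×7.1 = 116,440,000; volume = 16,400,000 − 2,600,000 = 13,800,000 m³
After mixing: salt = 116,440,000 + 23,700,000×25.1 = 711,310,000; volume = 13,800,000 + 23,700,000 = 37,500,000 m³
S = 711,310,000 / 37,500,000 = 18.9683 PSU

19.0 PSU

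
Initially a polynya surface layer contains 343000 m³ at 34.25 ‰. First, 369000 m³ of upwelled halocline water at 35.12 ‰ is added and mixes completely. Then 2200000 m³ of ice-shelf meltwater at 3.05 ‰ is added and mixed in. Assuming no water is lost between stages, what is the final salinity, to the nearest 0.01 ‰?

10.79 ‰

By conservation of dissolved salt,
Initial salt = 343,000×34.25 = 11,747,750
After stage 1: salt = 11,747,750 + 369,000×35.12 = 24,707,030; volume = 712,000 m³; S = 34.701 ‰
After stage 2: salt = 24,707,030 + 2,200,000×3.05 = 31,417,030; volume = 2,912,000 m³
S = 31,417,030 / 2,912,000 = 10.7888 ‰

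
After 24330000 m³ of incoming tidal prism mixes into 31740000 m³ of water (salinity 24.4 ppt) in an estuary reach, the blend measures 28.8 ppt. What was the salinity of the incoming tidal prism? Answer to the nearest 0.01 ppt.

34.54 ppt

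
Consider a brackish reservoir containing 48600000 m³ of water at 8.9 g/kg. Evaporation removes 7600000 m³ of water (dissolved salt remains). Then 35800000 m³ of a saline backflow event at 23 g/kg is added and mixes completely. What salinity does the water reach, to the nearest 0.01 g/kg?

16.35 g/kg

After evaporation: salt = 48,600,000×8.9 = 432,540,000; volume = 48,600,000 − 7,600,000 = 41,000,000 m³
After mixing: salt = 432,540,000 + 35,800,000×23 = 1,255,940,000; volume = 41,000,000 + 35,800,000 = 76,800,000 m³
S = 1,255,940,000 / 76,800,000 = 16.3534 g/kg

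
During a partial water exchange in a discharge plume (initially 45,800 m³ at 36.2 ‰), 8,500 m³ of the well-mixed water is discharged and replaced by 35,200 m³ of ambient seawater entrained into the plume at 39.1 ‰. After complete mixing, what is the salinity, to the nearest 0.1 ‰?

Remaining after removal: 37,300 m³ at 36.2 ‰ (salt = 1,350,260)
After addition: salt = 1,350,260 + 35,200×39.1 = 2,726,580; volume = 72,500 m³
S = 2,726,580 / 72,500 = 37.608 ‰

37.6 ‰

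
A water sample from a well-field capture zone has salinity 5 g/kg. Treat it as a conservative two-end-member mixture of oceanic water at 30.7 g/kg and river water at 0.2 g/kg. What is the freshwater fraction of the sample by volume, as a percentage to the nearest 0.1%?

84.3%

Let f be the freshwater fraction. Salt balance per unit volume:
f×0.2 + (1−f)×30.7 = 5
f = (30.7 − 5) / (30.7 − 0.2) = 25.7/30.5 = 0.8426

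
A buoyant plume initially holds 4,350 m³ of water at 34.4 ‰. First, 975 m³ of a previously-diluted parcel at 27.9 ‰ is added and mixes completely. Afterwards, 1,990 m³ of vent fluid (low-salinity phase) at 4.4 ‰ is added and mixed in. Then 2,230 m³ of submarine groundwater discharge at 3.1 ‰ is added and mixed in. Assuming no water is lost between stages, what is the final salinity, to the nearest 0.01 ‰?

20.17 ‰

Conserving salt mass:
Initial salt = 4,350×34.4 = 149,640
After stage 1: salt = 149,640 + 975×27.9 = 176,842.5; volume = 5,325 m³; S = 33.21 ‰
After stage 2: salt = 176,842.5 + 1,990×4.4 = 185,598.5; volume = 7,315 m³; S = 25.372 ‰
After stage 3: salt = 185,598.5 + 2,230×3.1 = 192,511.5; volume = 9,545 m³
S = 192,511.5 / 9,545 = 20.1688 ‰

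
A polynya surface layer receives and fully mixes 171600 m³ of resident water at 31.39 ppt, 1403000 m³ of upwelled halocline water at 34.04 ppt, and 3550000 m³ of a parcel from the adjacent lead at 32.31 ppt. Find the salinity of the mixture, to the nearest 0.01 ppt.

32.75 ppt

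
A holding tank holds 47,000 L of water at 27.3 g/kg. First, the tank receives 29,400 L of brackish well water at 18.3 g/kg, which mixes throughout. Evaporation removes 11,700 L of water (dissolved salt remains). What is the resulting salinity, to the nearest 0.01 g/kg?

28.15 g/kg

After mixing: salt = 47,000×27.3 + 29,400×18.3 = 1,821,120; volume = 76,400 L
After evaporation: salt unchanged = 1,821,120; volume = 76,400 − 11,700 = 64,700 L
S = 1,821,120 / 64,700 = 28.1471 g/kg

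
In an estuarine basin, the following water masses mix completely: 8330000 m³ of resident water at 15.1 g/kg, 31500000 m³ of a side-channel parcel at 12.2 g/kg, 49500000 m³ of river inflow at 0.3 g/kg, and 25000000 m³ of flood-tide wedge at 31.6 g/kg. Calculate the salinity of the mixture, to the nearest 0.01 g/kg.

11.50 g/kg

By conservation of dissolved salt,
salt = 8,330,000×15.1 + 31,500,000×12.2 + 49,500,000×0.3 + 25,000,000×31.6 = 125,783,000 + 384,300,000 + 14,850,000 + 790,000,000 = 1,314,933,000
volume = 8,330,000 + 31,500,000 + 49,500,000 + 25,000,000 = 114,330,000 m³
S = 1,314,933,000 / 114,330,000 = 11.5012 g/kg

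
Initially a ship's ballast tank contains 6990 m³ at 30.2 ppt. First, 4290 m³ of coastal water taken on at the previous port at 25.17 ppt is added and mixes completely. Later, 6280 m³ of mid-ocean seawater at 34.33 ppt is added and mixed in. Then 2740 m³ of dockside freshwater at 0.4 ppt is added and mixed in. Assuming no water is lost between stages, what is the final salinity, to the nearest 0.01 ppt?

26.39 ppt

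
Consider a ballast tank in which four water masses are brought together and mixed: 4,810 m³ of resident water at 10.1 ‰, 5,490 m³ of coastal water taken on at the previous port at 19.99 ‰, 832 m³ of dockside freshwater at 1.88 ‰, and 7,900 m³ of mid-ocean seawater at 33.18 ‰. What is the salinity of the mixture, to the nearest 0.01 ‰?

By conservation of dissolved salt,
salt = 4,810×10.1 + 5,490×19.99 + 832×1.88 + 7,900×33.18 = 48,581 + 109,745.1 + 1,564.16 + 262,122 = 422,012.26
volume = 4,810 + 5,490 + 832 + 7,900 = 19,032 m³
S = 422,012.26 / 19,032 = 22.1738 ‰

22.17 ‰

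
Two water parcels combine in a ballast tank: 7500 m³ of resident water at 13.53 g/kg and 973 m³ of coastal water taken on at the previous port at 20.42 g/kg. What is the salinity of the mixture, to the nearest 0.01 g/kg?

Conserving salt mass:
salt = 7,500×13.53 + 973×20.42 = 101,475 + 19,868.66 = 121,343.66
volume = 7,500 + 973 = 8,473 m³
S = 121,343.66 / 8,473 = 14.3212 g/kg

14.32 g/kg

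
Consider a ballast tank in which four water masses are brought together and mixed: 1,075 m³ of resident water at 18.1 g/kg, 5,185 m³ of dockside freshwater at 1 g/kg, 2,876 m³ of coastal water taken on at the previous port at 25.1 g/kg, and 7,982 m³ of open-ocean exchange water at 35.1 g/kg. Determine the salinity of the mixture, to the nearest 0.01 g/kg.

22.02 g/kg

Total salt / total volume:
salt = 1,075×18.1 + 5,185×1 + 2,876×25.1 + 7,982×35.1 = 19,457.5 + 5,185 + 72,187.6 + 280,168.2 = 376,998.3
volume = 1,075 + 5,185 + 2,876 + 7,982 = 17,118 m³
S = 376,998.3 / 17,118 = 22.0235 g/kg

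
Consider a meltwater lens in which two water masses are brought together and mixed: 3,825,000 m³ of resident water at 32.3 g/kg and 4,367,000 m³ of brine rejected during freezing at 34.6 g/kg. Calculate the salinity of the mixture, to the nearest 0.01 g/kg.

33.53 g/kg

Total salt / total volume:
salt = 3,825,000×32.3 + 4,367,000×34.6 = 123,547,500 + 151,098,200 = 274,645,700
volume = 3,825,000 + 4,367,000 = 8,192,000 m³
S = 274,645,700 / 8,192,000 = 33.5261 g/kg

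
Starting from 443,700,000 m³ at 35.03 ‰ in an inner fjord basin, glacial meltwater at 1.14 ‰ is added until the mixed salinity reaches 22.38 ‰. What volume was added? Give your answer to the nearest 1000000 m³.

264000000 m³

Salt balance: 443,700,000×35.03 + V×1.14 = (443,700,000+V)×22.38
15,542,811,000 + 1.14V = 9,930,006,000 + 22.38V
5,612,805,000 = 21.24V
V = 264,256,355.93 m³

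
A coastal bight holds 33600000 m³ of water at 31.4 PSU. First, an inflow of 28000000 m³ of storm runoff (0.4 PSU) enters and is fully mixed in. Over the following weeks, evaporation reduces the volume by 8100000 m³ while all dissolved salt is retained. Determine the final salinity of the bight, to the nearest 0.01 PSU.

19.93 PSU

After mixing: salt = 33,600,000×31.4 + 28,000,000×0.4 = 1,066,240,000; volume = 61,600,000 m³
After evaporation: salt unchanged = 1,066,240,000; volume = 61,600,000 − 8,100,000 = 53,500,000 m³
S = 1,066,240,000 / 53,500,000 = 19.9297 PSU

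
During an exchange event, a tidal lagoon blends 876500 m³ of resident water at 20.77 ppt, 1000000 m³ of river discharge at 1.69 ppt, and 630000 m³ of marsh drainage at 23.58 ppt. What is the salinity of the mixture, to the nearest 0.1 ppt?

By conservation of dissolved salt,
salt = 876,500×20.77 + 1,000,000×1.69 + 630,000×23.58 = 18,204,905 + 1,690,000 + 14,855,400 = 34,750,305
volume = 876,500 + 1,000,000 + 630,000 = 2,506,500 m³
S = 34,750,305 / 2,506,500 = 13.864 ppt

13.9 ppt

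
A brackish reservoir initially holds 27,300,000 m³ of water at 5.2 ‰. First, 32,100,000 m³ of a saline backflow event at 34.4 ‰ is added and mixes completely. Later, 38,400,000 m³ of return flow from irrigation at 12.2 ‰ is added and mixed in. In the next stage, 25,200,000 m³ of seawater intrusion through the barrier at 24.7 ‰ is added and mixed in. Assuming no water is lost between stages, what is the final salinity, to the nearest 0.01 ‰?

19.00 ‰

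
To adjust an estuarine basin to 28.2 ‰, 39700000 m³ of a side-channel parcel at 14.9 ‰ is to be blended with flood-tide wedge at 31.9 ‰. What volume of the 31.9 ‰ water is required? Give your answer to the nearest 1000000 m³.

Salt balance: 39,700,000×14.9 + V×31.9 = (39,700,000+V)×28.2
591,530,000 + 31.9V = 1,119,540,000 + 28.2V
528,010,000 = 3.7V
V = 142,705,405.41 m³

143000000 m³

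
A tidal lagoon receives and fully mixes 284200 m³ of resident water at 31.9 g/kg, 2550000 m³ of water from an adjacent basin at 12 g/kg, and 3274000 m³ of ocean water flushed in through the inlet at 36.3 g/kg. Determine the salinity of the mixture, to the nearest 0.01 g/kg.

25.95 g/kg

Total salt / total volume:
salt = 284,200×31.9 + 2,550,000×12 + 3,274,000×36.3 = 9,065,980 + 30,600,000 + 118,846,200 = 158,512,180
volume = 284,200 + 2,550,000 + 3,274,000 = 6,108,200 m³
S = 158,512,180 / 6,108,200 = 25.9507 g/kg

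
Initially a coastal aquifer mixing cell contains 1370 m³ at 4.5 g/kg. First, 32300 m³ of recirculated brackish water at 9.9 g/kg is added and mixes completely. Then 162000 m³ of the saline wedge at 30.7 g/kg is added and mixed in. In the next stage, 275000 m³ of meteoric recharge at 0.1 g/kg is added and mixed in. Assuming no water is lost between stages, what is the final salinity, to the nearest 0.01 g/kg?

11.32 g/kg

By conservation of dissolved salt,
Initial salt = 1,370×4.5 = 6,165
After stage 1: salt = 6,165 + 32,300×9.9 = 325,935; volume = 33,670 m³; S = 9.68 g/kg
After stage 2: salt = 325,935 + 162,000×30.7 = 5,299,335; volume = 195,670 m³; S = 27.083 g/kg
After stage 3: salt = 5,299,335 + 275,000×0.1 = 5,326,835; volume = 470,670 m³
S = 5,326,835 / 470,670 = 11.3176 g/kg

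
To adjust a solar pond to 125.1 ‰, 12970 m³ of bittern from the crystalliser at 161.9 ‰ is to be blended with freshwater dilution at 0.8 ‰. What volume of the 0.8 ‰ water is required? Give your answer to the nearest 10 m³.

Salt balance: 12,970×161.9 + V×0.8 = (12,970+V)×125.1
2,099,843 + 0.8V = 1,622,547 + 125.1V
477,296 = 124.3V
V = 3,839.87 m³

3840 m³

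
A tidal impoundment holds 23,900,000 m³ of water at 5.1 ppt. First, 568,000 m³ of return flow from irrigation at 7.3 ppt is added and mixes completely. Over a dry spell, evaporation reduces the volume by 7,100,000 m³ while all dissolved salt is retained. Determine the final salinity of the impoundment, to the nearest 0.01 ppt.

7.26 ppt

After mixing: salt = 23,900,000×5.1 + 568,000×7.3 = 126,036,400; volume = 24,468,000 m³
After evaporation: salt unchanged = 126,036,400; volume = 24,468,000 − 7,100,000 = 17,368,000 m³
S = 126,036,400 / 17,368,000 = 7.2568 ppt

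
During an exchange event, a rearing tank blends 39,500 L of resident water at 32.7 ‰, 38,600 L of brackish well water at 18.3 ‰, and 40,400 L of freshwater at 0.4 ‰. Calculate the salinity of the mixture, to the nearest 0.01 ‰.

Total salt / total volume:
salt = 39,500×32.7 + 38,600×18.3 + 40,400×0.4 = 1,291,650 + 706,380 + 16,160 = 2,014,190
volume = 39,500 + 38,600 + 40,400 = 118,500 L
S = 2,014,190 / 118,500 = 16.9974 ‰

17.00 ‰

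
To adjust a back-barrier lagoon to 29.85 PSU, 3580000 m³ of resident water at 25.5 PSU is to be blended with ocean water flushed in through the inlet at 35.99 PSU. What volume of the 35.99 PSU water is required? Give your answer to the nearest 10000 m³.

Salt balance: 3,580,000×25.5 + V×35.99 = (3,580,000+V)×29.85
91,290,000 + 35.99V = 106,863,000 + 29.85V
15,573,000 = 6.14V
V = 2,536,319.22 m³

2540000 m³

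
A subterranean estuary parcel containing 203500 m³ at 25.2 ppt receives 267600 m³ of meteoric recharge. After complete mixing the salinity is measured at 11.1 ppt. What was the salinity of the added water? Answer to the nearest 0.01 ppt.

0.38 ppt

Salt balance: 203,500×25.2 + 267,600×S = 471,100×11.1
5,128,200 + 267,600·S = 5,229,210
S = (5,229,210 − 5,128,200) / 267,600 = 0.3775 ppt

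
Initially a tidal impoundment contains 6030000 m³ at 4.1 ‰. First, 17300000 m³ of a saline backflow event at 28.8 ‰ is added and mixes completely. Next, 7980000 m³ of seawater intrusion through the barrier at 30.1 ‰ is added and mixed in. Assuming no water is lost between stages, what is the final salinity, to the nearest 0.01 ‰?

24.37 ‰

Weighted by volume,
Initial salt = 6,030,000×4.1 = 24,723,000
After stage 1: salt = 24,723,000 + 17,300,000×28.8 = 522,963,000; volume = 23,330,000 m³; S = 22.416 ‰
After stage 2: salt = 522,963,000 + 7,980,000×30.1 = 763,161,000; volume = 31,310,000 m³
S = 763,161,000 / 31,310,000 = 24.3744 ‰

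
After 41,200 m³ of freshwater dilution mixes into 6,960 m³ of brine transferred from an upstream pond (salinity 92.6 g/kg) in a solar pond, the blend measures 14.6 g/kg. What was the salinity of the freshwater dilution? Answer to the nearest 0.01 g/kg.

Salt balance: 6,960×92.6 + 41,200×S = 48,160×14.6
644,496 + 41,200·S = 703,136
S = (703,136 − 644,496) / 41,200 = 1.4233 g/kg

1.42 g/kg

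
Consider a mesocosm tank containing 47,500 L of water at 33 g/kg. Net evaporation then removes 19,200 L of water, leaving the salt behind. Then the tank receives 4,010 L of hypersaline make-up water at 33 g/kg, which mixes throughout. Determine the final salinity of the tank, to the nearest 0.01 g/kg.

After evaporation: salt = 47,500×33 = 1,567,500; volume = 47,500 − 19,200 = 28,300 L
After mixing: salt = 1,567,500 + 4,010×33 = 1,699,830; volume = 28,300 + 4,010 = 32,310 L
S = 1,699,830 / 32,310 = 52.61 g/kg

52.61 g/kg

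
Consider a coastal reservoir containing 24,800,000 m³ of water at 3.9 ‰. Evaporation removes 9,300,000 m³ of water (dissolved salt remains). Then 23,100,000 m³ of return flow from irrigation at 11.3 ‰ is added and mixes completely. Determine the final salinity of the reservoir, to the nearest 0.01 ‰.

9.27 ‰

After evaporation: salt = 24,800,000×3.9 = 96,720,000; volume = 24,800,000 − 9,300,000 = 15,500,000 m³
After mixing: salt = 96,720,000 + 23,100,000×11.3 = 357,750,000; volume = 15,500,000 + 23,100,000 = 38,600,000 m³
S = 357,750,000 / 38,600,000 = 9.2681 ‰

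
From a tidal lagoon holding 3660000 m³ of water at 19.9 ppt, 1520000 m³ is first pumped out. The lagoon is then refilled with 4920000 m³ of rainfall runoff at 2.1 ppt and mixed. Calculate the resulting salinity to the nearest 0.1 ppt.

7.5 ppt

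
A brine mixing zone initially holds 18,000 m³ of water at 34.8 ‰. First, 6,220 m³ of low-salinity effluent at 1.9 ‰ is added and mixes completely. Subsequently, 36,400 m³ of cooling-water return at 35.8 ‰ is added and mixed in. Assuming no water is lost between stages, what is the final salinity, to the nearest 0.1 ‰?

32.0 ‰

By conservation of dissolved salt,
Initial salt = 18,000×34.8 = 626,400
After stage 1: salt = 626,400 + 6,220×1.9 = 638,218; volume = 24,220 m³; S = 26.351 ‰
After stage 2: salt = 638,218 + 36,400×35.8 = 1,941,338; volume = 60,620 m³
S = 1,941,338 / 60,620 = 32.0247 ‰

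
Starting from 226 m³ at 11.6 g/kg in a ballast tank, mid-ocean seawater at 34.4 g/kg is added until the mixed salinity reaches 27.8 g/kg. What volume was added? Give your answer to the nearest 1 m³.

555 m³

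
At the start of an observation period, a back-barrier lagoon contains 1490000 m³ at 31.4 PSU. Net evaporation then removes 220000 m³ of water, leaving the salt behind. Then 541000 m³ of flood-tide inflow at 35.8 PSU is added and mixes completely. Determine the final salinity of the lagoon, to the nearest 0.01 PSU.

36.53 PSU

After evaporation: salt = 1,490,000×31.4 = 46,786,000; volume = 1,490,000 − 220,000 = 1,270,000 m³
After mixing: salt = 46,786,000 + 541,000×35.8 = 66,153,800; volume = 1,270,000 + 541,000 = 1,811,000 m³
S = 66,153,800 / 1,811,000 = 36.5289 PSU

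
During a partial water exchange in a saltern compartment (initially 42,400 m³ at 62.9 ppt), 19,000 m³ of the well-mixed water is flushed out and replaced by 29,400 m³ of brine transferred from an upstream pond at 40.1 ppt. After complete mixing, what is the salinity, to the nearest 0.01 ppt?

Remaining after removal: 23,400 m³ at 62.9 ppt (salt = 1,471,860)
After addition: salt = 1,471,860 + 29,400×40.1 = 2,650,800; volume = 52,800 m³
S = 2,650,800 / 52,800 = 50.2045 ppt

50.20 ppt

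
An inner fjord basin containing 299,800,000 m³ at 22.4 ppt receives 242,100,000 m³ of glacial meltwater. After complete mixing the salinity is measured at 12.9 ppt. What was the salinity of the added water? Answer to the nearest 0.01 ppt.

Salt balance: 299,800,000×22.4 + 242,100,000×S = 541,900,000×12.9
6,715,520,000 + 242,100,000·S = 6,990,510,000
S = (6,990,510,000 − 6,715,520,000) / 242,100,000 = 1.1359 ppt

1.14 ppt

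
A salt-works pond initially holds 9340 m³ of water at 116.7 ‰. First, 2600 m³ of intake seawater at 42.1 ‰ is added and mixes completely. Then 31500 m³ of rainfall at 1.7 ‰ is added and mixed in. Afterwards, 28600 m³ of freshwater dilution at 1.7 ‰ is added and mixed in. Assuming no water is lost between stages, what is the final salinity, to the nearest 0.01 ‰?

18.07 ‰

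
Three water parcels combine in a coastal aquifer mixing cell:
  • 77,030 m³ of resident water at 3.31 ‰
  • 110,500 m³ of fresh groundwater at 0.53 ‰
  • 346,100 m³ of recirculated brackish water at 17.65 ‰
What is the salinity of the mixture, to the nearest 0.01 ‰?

Total salt / total volume:
salt = 77,030×3.31 + 110,500×0.53 + 346,100×17.65 = 254,969.3 + 58,565 + 6,108,665 = 6,422,199.3
volume = 77,030 + 110,500 + 346,100 = 533,630 m³
S = 6,422,199.3 / 533,630 = 12.0349 ‰

12.03 ‰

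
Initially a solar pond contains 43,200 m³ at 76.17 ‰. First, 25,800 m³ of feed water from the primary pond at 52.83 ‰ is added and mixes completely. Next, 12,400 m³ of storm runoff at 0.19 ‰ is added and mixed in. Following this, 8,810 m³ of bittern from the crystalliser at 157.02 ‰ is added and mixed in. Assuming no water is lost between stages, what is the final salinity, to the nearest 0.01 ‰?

Conserving salt mass:
Initial salt = 43,200×76.17 = 3,290,544
After stage 1: salt = 3,290,544 + 25,800×52.83 = 4,653,558; volume = 69,000 m³; S = 67.443 ‰
After stage 2: salt = 4,653,558 + 12,400×0.19 = 4,655,914; volume = 81,400 m³; S = 57.198 ‰
After stage 3: salt = 4,655,914 + 8,810×157.02 = 6,039,260.2; volume = 90,210 m³
S = 6,039,260.2 / 90,210 = 66.9467 ‰

66.95 ‰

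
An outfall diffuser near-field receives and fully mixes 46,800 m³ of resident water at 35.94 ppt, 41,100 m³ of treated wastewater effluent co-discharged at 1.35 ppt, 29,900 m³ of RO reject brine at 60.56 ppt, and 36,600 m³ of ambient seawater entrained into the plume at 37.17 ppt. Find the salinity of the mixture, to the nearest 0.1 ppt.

31.8 ppt

Salt balance:
salt = 46,800×35.94 + 41,100×1.35 + 29,900×60.56 + 36,600×37.17 = 1,681,992 + 55,485 + 1,810,744 + 1,360,422 = 4,908,643
volume = 46,800 + 41,100 + 29,900 + 36,600 = 154,400 m³
S = 4,908,643 / 154,400 = 31.792 ppt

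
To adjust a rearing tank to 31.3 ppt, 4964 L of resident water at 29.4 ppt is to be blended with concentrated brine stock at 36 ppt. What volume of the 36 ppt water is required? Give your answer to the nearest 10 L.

2010 L

Salt balance: 4,964×29.4 + V×36 = (4,964+V)×31.3
145,941.6 + 36V = 155,373.2 + 31.3V
9,431.6 = 4.7V
V = 2,006.72 L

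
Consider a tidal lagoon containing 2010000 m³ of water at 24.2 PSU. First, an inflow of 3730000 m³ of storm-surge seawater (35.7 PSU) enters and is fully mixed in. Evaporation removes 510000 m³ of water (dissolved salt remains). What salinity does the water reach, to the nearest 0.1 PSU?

After mixing: salt = 2,010,000×24.2 + 3,730,000×35.7 = 181,803,000; volume = 5,740,000 m³
After evaporation: salt unchanged = 181,803,000; volume = 5,740,000 − 510,000 = 5,230,000 m³
S = 181,803,000 / 5,230,000 = 34.7616 PSU

34.8 PSU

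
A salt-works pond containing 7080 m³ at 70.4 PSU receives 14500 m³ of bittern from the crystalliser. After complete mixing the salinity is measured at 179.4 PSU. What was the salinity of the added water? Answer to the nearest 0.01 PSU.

Salt balance: 7,080×70.4 + 14,500×S = 21,580×179.4
498,432 + 14,500·S = 3,871,452
S = (3,871,452 − 498,432) / 14,500 = 232.6221 PSU

232.62 PSU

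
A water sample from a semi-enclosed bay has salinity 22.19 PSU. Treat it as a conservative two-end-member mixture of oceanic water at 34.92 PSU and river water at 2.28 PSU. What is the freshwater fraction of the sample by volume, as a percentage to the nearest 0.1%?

Let f be the freshwater fraction. Salt balance per unit volume:
f×2.28 + (1−f)×34.92 = 22.19
f = (34.92 − 22.19) / (34.92 − 2.28) = 12.73/32.64 = 0.39

39.0%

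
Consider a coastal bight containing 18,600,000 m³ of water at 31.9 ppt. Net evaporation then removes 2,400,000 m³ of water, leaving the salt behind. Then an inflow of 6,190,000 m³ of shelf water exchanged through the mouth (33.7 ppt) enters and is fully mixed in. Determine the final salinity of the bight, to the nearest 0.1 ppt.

35.8 ppt

After evaporation: salt = 18,600,000×31.9 = 593,340,000; volume = 18,600,000 − 2,400,000 = 16,200,000 m³
After mixing: salt = 593,340,000 + 6,190,000×33.7 = 801,943,000; volume = 16,200,000 + 6,190,000 = 22,390,000 m³
S = 801,943,000 / 22,390,000 = 35.817 ppt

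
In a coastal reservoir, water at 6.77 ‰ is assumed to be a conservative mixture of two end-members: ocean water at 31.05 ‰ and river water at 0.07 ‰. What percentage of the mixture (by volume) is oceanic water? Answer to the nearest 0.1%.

Let g be the oceanic fraction. Salt balance per unit volume:
g×31.05 + (1−g)×0.07 = 6.77
g = (6.77 − 0.07) / (31.05 − 0.07) = 6.7/30.98 = 0.2163

21.6%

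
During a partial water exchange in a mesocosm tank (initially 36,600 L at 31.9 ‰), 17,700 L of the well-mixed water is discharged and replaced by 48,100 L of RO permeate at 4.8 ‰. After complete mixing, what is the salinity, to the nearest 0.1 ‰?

Remaining after removal: 18,900 L at 31.9 ‰ (salt = 602,910)
After addition: salt = 602,910 + 48,100×4.8 = 833,790; volume = 67,000 L
S = 833,790 / 67,000 = 12.4446 ‰

12.4 ‰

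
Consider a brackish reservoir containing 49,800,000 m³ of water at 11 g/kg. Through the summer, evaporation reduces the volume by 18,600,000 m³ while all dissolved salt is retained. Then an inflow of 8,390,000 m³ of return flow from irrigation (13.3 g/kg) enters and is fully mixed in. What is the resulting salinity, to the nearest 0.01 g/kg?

16.66 g/kg

After evaporation: salt = 49,800,000×11 = 547,800,000; volume = 49,800,000 − 18,600,000 = 31,200,000 m³
After mixing: salt = 547,800,000 + 8,390,000×13.3 = 659,387,000; volume = 31,200,000 + 8,390,000 = 39,590,000 m³
S = 659,387,000 / 39,590,000 = 16.6554 g/kg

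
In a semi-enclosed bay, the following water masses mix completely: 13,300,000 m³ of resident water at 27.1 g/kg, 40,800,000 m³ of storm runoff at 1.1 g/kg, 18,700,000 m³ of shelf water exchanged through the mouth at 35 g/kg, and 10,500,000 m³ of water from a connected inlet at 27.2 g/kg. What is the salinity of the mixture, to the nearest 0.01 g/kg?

Total salt / total volume:
salt = 13,300,000×27.1 + 40,800,000×1.1 + 18,700,000×35 + 10,500,000×27.2 = 360,430,000 + 44,880,000 + 654,500,000 + 285,600,000 = 1,345,410,000
volume = 13,300,000 + 40,800,000 + 18,700,000 + 10,500,000 = 83,300,000 m³
S = 1,345,410,000 / 83,300,000 = 16.1514 g/kg

16.15 g/kg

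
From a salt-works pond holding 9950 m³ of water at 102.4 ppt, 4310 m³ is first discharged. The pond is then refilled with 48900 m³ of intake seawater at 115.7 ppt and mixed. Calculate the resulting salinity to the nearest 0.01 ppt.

Remaining after removal: 5,640 m³ at 102.4 ppt (salt = 577,536)
After addition: salt = 577,536 + 48,900×115.7 = 6,235,266; volume = 54,540 m³
S = 6,235,266 / 54,540 = 114.3246 ppt

114.32 ppt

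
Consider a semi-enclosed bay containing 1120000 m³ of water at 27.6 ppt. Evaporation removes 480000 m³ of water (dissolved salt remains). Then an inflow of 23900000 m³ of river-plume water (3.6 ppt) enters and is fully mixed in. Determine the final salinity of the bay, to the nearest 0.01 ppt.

4.77 ppt

After evaporation: salt = 1,120,000×27.6 = 30,912,000; volume = 1,120,000 − 480,000 = 640,000 m³
After mixing: salt = 30,912,000 + 23,900,000×3.6 = 116,952,000; volume = 640,000 + 23,900,000 = 24,540,000 m³
S = 116,952,000 / 24,540,000 = 4.7658 ppt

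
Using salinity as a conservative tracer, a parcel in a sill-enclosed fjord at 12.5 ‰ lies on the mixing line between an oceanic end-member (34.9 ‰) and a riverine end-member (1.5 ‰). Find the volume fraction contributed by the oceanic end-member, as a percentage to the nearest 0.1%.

32.9%

Let g be the oceanic fraction. Salt balance per unit volume:
g×34.9 + (1−g)×1.5 = 12.5
g = (12.5 − 1.5) / (34.9 − 1.5) = 11/33.4 = 0.3293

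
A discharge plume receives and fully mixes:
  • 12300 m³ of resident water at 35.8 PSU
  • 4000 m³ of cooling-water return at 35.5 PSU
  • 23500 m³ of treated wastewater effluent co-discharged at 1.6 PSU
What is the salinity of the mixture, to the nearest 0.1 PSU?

15.6 PSU

By conservation of dissolved salt,
salt = 12,300×35.8 + 4,000×35.5 + 23,500×1.6 = 440,340 + 142,000 + 37,600 = 619,940
volume = 12,300 + 4,000 + 23,500 = 39,800 m³
S = 619,940 / 39,800 = 15.576 PSU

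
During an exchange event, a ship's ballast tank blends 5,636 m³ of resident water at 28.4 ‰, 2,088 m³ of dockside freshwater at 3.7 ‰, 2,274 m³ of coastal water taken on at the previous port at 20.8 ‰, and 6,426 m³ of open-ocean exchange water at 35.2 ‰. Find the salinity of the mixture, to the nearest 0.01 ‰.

Salt balance:
salt = 5,636×28.4 + 2,088×3.7 + 2,274×20.8 + 6,426×35.2 = 160,062.4 + 7,725.6 + 47,299.2 + 226,195.2 = 441,282.4
volume = 5,636 + 2,088 + 2,274 + 6,426 = 16,424 m³
S = 441,282.4 / 16,424 = 26.8681 ‰

26.87 ‰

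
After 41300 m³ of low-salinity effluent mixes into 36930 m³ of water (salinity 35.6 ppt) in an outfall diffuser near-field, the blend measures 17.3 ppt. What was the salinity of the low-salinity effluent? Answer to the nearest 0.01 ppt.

0.94 ppt

Salt balance: 36,930×35.6 + 41,300×S = 78,230×17.3
1,314,708 + 41,300·S = 1,353,379
S = (1,353,379 − 1,314,708) / 41,300 = 0.9363 ppt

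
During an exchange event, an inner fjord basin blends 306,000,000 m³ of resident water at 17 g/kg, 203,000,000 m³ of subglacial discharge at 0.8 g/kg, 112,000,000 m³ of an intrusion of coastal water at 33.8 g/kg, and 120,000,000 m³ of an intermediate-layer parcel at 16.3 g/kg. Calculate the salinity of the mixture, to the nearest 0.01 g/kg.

Salt balance:
salt = 306,000,000×17 + 203,000,000×0.8 + 112,000,000×33.8 + 120,000,000×16.3 = 5,202,000,000 + 162,400,000 + 3,785,600,000 + 1,956,000,000 = 11,106,000,000
volume = 306,000,000 + 203,000,000 + 112,000,000 + 120,000,000 = 741,000,000 m³
S = 11,106,000,000 / 741,000,000 = 14.9879 g/kg

14.99 g/kg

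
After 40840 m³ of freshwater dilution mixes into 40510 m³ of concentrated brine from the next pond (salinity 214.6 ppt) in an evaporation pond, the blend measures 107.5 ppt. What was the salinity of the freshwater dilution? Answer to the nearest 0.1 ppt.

1.3 ppt

Salt balance: 40,510×214.6 + 40,840×S = 81,350×107.5
8,693,446 + 40,840·S = 8,745,125
S = (8,745,125 − 8,693,446) / 40,840 = 1.2654 ppt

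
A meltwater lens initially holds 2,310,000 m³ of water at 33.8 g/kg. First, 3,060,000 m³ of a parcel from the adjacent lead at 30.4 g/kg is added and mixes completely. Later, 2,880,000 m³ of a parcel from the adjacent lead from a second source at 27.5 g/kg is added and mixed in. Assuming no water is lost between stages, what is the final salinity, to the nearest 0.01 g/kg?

Salt balance:
Initial salt = 2,310,000×33.8 = 78,078,000
After stage 1: salt = 78,078,000 + 3,060,000×30.4 = 171,102,000; volume = 5,370,000 m³; S = 31.863 g/kg
After stage 2: salt = 171,102,000 + 2,880,000×27.5 = 250,302,000; volume = 8,250,000 m³
S = 250,302,000 / 8,250,000 = 30.3396 g/kg

30.34 g/kg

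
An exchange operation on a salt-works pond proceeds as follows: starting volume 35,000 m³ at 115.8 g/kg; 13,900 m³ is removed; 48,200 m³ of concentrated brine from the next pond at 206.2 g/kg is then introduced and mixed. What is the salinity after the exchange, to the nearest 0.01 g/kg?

Remaining after removal: 21,100 m³ at 115.8 g/kg (salt = 2,443,380)
After addition: salt = 2,443,380 + 48,200×206.2 = 12,382,220; volume = 69,300 m³
S = 12,382,220 / 69,300 = 178.6756 g/kg

178.68 g/kg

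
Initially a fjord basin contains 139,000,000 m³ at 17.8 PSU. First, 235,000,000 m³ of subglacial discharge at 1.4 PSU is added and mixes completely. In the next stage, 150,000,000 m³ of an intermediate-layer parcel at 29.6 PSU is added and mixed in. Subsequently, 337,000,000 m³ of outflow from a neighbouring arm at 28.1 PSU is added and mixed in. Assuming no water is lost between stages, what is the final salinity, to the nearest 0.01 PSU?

19.41 PSU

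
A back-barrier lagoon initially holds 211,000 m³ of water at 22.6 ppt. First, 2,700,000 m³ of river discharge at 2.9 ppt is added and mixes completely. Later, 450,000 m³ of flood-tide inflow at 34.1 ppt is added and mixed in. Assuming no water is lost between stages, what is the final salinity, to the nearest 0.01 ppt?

Weighted by volume,
Initial salt = 211,000×22.6 = 4,768,600
After stage 1: salt = 4,768,600 + 2,700,000×2.9 = 12,598,600; volume = 2,911,000 m³; S = 4.328 ppt
After stage 2: salt = 12,598,600 + 450,000×34.1 = 27,943,600; volume = 3,361,000 m³
S = 27,943,600 / 3,361,000 = 8.3141 ppt

8.31 ppt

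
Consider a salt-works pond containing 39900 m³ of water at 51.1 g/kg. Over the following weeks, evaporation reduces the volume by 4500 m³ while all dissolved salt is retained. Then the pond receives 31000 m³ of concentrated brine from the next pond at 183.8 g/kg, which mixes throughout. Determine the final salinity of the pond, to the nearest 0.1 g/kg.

116.5 g/kg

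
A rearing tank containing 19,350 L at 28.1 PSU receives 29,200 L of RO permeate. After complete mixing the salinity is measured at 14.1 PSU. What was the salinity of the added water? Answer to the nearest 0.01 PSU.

4.82 PSU

Salt balance: 19,350×28.1 + 29,200×S = 48,550×14.1
543,735 + 29,200·S = 684,555
S = (684,555 − 543,735) / 29,200 = 4.8226 PSU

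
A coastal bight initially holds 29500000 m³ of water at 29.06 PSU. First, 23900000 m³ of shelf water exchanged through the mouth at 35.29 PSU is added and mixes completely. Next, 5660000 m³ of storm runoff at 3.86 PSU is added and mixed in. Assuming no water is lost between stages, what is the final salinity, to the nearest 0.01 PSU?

29.17 PSU

Mass of salt is conserved:
Initial salt = 29,500,000×29.06 = 857,270,000
After stage 1: salt = 857,270,000 + 23,900,000×35.29 = 1,700,701,000; volume = 53,400,000 m³; S = 31.848 PSU
After stage 2: salt = 1,700,701,000 + 5,660,000×3.86 = 1,722,548,600; volume = 59,060,000 m³
S = 1,722,548,600 / 59,060,000 = 29.1661 PSU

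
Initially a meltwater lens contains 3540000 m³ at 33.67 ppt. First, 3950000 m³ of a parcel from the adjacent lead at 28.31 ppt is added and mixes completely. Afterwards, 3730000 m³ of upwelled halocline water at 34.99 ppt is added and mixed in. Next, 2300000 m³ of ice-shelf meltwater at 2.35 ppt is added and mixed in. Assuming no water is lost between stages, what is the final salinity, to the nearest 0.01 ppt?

27.14 ppt

Salt balance:
Initial salt = 3,540,000×33.67 = 119,191,800
After stage 1: salt = 119,191,800 + 3,950,000×28.31 = 231,016,300; volume = 7,490,000 m³; S = 30.843 ppt
After stage 2: salt = 231,016,300 + 3,730,000×34.99 = 361,529,000; volume = 11,220,000 m³; S = 32.222 ppt
After stage 3: salt = 361,529,000 + 2,300,000×2.35 = 366,934,000; volume = 13,520,000 m³
S = 366,934,000 / 13,520,000 = 27.1401 ppt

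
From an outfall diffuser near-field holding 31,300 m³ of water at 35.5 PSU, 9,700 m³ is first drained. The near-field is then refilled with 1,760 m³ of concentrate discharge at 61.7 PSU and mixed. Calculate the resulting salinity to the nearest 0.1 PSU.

37.5 PSU

Remaining after removal: 21,600 m³ at 35.5 PSU (salt = 766,800)
After addition: salt = 766,800 + 1,760×61.7 = 875,392; volume = 23,360 m³
S = 875,392 / 23,360 = 37.474 PSU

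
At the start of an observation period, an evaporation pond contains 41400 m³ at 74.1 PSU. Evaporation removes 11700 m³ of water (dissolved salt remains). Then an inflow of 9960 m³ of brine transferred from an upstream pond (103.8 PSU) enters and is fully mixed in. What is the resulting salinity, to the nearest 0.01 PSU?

After evaporation: salt = 41,400×74.1 = 3,067,740; volume = 41,400 − 11,700 = 29,700 m³
After mixing: salt = 3,067,740 + 9,960×103.8 = 4,101,588; volume = 29,700 + 9,960 = 39,660 m³
S = 4,101,588 / 39,660 = 103.4188 PSU

103.42 PSU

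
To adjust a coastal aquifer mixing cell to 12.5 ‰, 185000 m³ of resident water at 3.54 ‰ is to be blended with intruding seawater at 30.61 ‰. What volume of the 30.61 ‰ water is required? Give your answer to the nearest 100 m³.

91500 m³

Salt balance: 185,000×3.54 + V×30.61 = (185,000+V)×12.5
654,900 + 30.61V = 2,312,500 + 12.5V
1,657,600 = 18.11V
V = 91,529.54 m³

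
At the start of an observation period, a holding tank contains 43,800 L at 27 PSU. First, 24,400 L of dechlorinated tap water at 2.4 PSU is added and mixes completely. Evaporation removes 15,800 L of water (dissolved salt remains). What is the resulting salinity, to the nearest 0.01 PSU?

After mixing: salt = 43,800×27 + 24,400×2.4 = 1,241,160; volume = 68,200 L
After evaporation: salt unchanged = 1,241,160; volume = 68,200 − 15,800 = 52,400 L
S = 1,241,160 / 52,400 = 23.6863 PSU

23.69 PSU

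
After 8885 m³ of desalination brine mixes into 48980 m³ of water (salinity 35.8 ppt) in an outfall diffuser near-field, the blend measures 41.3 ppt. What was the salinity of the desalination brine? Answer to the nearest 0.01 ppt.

Salt balance: 48,980×35.8 + 8,885×S = 57,865×41.3
1,753,484 + 8,885·S = 2,389,824.5
S = (2,389,824.5 − 1,753,484) / 8,885 = 71.6196 ppt

71.62 ppt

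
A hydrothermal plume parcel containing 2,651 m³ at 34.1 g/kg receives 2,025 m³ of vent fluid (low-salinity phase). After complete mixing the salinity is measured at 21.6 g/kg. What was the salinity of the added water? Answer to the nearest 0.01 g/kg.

5.24 g/kg

Salt balance: 2,651×34.1 + 2,025×S = 4,676×21.6
90,399.1 + 2,025·S = 101,001.6
S = (101,001.6 − 90,399.1) / 2,025 = 5.2358 g/kg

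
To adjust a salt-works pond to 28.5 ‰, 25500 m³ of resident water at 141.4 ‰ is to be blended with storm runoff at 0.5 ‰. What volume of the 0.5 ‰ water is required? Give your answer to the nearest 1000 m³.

103000 m³

Salt balance: 25,500×141.4 + V×0.5 = (25,500+V)×28.5
3,605,700 + 0.5V = 726,750 + 28.5V
2,878,950 = 28V
V = 102,819.64 m³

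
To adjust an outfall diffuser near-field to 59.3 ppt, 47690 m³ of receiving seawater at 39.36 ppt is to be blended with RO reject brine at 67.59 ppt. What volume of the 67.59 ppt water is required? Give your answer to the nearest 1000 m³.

115000 m³

Salt balance: 47,690×39.36 + V×67.59 = (47,690+V)×59.3
1,877,078.4 + 67.59V = 2,828,017 + 59.3V
950,938.6 = 8.29V
V = 114,709.12 m³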